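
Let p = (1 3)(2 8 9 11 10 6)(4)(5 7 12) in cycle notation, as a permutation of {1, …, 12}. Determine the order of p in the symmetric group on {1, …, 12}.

6

The cycle type of p is (6, 3, 2, 1).
The order is lcm(6, 3, 2) = 6.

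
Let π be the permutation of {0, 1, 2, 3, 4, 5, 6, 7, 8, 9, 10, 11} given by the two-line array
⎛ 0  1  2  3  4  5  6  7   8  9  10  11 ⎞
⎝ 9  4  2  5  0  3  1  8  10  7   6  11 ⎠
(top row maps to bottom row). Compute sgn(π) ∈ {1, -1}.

In disjoint-cycle form the cycle lengths are 8, 2, 1, 1.
A cycle of length ℓ contributes ℓ−1 transpositions, so π is a product of 7 + 1 = 8 transpositions — even.

1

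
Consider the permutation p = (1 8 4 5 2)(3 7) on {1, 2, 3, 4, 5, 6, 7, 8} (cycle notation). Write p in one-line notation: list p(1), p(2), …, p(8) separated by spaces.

8 1 7 5 2 6 3 4

Each element maps to the next entry in its cycle (wrapping to the front): 1→8, 2→1, 3→7, 4→5, 5→2, 6→6, 7→3, 8→4.
So the one-line form is 8 1 7 5 2 6 3 4.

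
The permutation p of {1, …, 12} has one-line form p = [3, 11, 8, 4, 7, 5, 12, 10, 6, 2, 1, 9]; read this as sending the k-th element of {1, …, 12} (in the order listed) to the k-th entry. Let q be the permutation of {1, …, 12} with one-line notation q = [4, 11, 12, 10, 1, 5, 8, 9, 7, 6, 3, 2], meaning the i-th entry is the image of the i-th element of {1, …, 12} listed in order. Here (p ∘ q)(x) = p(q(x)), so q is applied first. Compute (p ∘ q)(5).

3

(p ∘ q)(5) = p(q(5)). q(5) = 1, then p(1) = 3. So (p ∘ q)(5) = 3.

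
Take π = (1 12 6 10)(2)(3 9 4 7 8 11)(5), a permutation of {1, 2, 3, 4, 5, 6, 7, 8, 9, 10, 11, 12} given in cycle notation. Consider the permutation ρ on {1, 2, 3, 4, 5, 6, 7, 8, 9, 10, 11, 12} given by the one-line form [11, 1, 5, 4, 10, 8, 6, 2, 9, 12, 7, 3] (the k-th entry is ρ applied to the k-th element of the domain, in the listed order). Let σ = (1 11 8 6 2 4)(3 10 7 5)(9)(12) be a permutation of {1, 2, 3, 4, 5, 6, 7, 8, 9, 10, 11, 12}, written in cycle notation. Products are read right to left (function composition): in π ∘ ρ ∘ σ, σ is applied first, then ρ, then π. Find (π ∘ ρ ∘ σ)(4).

Chase 4: σ(4) = 1; ρ(1) = 11; π(11) = 3. Hence (π ∘ ρ ∘ σ)(4) = 3.

3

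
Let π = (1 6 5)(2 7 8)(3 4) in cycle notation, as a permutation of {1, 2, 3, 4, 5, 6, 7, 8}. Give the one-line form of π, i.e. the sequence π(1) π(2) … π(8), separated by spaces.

6 7 4 3 1 5 8 2

Reading each image from the cycles: 1→6, 2→7, 3→4, 4→3, 5→1, 6→5, 7→8, 8→2.
Listing these in domain order gives 6 7 4 3 1 5 8 2.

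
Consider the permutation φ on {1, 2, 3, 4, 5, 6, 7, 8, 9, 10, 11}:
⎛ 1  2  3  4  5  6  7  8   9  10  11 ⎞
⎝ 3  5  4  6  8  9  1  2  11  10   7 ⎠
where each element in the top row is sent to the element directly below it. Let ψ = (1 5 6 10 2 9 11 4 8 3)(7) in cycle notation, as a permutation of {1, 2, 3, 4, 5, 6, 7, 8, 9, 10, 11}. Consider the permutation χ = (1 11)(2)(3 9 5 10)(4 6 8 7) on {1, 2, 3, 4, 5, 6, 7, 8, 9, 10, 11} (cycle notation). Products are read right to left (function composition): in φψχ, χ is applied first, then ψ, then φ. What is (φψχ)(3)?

Apply the permutations in order: χ(3) = 9, then ψ(9) = 11, then φ(11) = 7. So (φψχ)(3) = 7.

7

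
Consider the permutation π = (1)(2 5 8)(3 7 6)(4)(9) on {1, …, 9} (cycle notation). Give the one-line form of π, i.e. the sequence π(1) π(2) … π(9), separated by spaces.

1 5 7 4 8 3 6 2 9

Image by image: 1→1, 2→5, 3→7, 4→4, 5→8, 6→3, 7→6, 8→2, 9→9.
So the one-line form is 1 5 7 4 8 3 6 2 9.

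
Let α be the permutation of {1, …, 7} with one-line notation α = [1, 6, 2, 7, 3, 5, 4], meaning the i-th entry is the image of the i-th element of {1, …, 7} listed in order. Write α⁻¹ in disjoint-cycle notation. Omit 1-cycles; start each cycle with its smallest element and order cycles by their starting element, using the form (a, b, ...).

First write α in disjoint cycles: (2, 6, 5, 3)(4, 7).
The inverse reverses every cycle; in canonical form, α⁻¹ = (2, 3, 5, 6)(4, 7).

(2, 3, 5, 6)(4, 7)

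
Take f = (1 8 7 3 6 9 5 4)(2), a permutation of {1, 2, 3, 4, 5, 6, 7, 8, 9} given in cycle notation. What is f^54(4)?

9

4 lies in the 8-cycle (1 8 7 3 6 9 5 4).
On an 8-cycle, f^8 is the identity, so f^54 = f^6 there (54 ≡ 6 mod 8).
Stepping 6 places around the cycle: 4 → 1 → 8 → 7 → 3 → 6 → 9.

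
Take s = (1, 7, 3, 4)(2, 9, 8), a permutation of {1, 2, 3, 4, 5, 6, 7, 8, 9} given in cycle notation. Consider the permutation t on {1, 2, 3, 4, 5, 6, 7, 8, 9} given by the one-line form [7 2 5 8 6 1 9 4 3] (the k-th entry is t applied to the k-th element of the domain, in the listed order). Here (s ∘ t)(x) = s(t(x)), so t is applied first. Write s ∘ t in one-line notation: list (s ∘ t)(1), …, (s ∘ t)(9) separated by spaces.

3 9 5 2 6 7 8 1 4

(s ∘ t)(x) = s(t(x)). Computing each image: s(t(1)) = s(7) = 3, s(t(2)) = s(2) = 9, s(t(3)) = s(5) = 5, s(t(4)) = s(8) = 2, s(t(5)) = s(6) = 6, s(t(6)) = s(1) = 7, s(t(7)) = s(9) = 8, s(t(8)) = s(4) = 1, s(t(9)) = s(3) = 4.
Hence s ∘ t = [3 9 5 2 6 7 8 1 4].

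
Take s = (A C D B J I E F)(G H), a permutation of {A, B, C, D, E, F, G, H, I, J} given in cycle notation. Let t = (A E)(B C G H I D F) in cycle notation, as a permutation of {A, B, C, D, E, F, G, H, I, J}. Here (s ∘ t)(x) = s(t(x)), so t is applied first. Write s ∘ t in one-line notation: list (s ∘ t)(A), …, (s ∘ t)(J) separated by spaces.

Chase each element through t then s: A → E → F; B → C → D; C → G → H; D → F → A; E → A → C; F → B → J; G → H → G; H → I → E; I → D → B; J → J → I.
So s ∘ t in one-line form is F D H A C J G E B I.

F D H A C J G E B I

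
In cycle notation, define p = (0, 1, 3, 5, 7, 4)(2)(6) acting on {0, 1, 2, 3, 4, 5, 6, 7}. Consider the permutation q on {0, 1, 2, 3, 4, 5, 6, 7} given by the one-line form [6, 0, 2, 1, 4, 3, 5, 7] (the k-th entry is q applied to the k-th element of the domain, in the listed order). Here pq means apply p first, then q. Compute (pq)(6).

5

First apply p: p(6) = 6, then q(6) = 5. Thus (pq)(6) = 5.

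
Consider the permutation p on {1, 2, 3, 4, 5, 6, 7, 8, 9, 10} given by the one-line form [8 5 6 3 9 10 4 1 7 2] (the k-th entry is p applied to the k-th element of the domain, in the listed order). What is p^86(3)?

7

Tracing 3 → 6 → … returns to 3 after 8 steps, so 3 lies in an 8-cycle (2, 5, 9, 7, 4, 3, 6, 10).
On an 8-cycle, p^8 is the identity, so p^86 = p^6 there (86 ≡ 6 mod 8).
Stepping 6 places around the cycle: 3 → 6 → 10 → 2 → 5 → 9 → 7.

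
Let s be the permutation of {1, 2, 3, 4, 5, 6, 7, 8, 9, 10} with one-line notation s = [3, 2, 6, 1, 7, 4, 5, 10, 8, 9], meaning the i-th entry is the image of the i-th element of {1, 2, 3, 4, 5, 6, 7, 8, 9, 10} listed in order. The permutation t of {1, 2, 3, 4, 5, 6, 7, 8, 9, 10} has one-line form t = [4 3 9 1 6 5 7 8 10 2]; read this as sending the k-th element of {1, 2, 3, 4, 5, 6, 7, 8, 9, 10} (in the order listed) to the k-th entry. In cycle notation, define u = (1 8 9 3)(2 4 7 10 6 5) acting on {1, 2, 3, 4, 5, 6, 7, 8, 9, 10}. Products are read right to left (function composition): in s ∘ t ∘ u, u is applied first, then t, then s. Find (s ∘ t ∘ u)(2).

3

(s ∘ t ∘ u)(2) = s(t(u(2))). u(2) = 4, then t(4) = 1, then s(1) = 3, so the result is 3.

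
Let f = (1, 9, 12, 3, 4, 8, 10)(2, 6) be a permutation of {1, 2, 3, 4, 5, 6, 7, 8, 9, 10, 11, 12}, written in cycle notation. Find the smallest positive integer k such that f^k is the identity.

The cycle type of f is (7, 2, 1, 1, 1).
The order is lcm(7, 2) = 14.

14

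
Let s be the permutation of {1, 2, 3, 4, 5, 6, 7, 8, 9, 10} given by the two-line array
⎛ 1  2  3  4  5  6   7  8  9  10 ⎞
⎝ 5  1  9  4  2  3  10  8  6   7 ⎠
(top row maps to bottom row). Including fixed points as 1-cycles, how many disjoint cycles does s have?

5

The cycle decomposition is (1 5 2)(3 9 6)(4)(7 10)(8), which has 5 cycles (counting 1-cycles).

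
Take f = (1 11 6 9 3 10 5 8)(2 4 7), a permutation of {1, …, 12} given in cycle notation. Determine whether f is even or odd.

The cycle lengths are 8, 3, 1.
A cycle is odd iff its length is even; f has 1 even-length cycle, so sgn(f) = (−1)^1 and f is odd.

odd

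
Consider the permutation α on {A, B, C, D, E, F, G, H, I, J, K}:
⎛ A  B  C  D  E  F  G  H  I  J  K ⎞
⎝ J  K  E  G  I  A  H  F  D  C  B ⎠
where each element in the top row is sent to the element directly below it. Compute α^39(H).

Tracing H → F → … returns to H after 9 steps, so H lies in a 9-cycle (A, J, C, E, I, D, G, H, F).
Since the cycle has length 9, α^39 acts on it the same as α^3 (39 mod 9 = 3).
Advancing 3 steps from H: H → F → A → J.

J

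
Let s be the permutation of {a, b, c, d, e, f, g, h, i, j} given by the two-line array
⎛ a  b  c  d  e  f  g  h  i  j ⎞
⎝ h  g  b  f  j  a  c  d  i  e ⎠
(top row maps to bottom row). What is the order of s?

12

Writing s as disjoint cycles, the cycle lengths are 4, 3, 2, 1.
The order is lcm(4, 3, 2) = 12.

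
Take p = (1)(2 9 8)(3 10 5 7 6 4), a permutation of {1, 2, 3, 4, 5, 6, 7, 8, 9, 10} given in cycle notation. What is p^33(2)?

2 lies in the 3-cycle (2 9 8).
Powers repeat with period 3 on this cycle, and 33 mod 3 = 0, so p^33(2) = p^0(2).
So p^33(2) = 2.

2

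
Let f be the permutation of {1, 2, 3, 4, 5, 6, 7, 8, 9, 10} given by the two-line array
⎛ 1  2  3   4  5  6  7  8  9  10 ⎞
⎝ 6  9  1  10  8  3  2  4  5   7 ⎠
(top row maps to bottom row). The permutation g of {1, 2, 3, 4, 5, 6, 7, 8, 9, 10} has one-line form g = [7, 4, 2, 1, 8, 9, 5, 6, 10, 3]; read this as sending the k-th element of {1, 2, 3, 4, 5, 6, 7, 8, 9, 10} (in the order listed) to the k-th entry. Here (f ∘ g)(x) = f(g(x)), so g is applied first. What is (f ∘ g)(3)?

g(3) = 2, then f(2) = 9; composing gives (f ∘ g)(3) = 9.

9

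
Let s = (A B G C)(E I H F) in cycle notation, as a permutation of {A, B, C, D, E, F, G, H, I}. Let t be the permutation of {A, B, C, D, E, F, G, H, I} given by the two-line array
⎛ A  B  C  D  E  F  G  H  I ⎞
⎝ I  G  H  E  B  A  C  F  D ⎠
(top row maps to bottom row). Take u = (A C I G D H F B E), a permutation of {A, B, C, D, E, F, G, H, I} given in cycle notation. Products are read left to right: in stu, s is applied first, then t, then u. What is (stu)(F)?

Apply the permutations in order: s(F) = E, then t(E) = B, then u(B) = E. So (stu)(F) = E.

E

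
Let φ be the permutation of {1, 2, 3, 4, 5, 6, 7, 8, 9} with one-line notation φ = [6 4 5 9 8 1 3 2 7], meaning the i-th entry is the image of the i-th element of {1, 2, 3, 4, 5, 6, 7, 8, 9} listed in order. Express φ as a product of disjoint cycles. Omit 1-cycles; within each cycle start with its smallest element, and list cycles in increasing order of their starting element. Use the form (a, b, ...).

(1, 6)(2, 4, 9, 7, 3, 5, 8)

From 1: 1 → 6 → 1, closing the cycle (1, 6).
Repeating from the next unused element and collecting all non-trivial cycles gives (1, 6)(2, 4, 9, 7, 3, 5, 8).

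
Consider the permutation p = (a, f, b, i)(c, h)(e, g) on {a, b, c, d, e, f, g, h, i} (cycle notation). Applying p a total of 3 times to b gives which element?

b lies in the 4-cycle (a, f, b, i).
Stepping 3 places around the cycle: b → i → a → f.

f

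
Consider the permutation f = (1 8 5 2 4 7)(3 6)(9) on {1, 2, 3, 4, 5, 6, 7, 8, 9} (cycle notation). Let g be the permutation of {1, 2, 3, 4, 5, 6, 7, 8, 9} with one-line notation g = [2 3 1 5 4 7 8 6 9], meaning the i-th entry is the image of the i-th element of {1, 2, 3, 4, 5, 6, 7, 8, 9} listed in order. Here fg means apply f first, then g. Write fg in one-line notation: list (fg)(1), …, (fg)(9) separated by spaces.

(fg)(x) = g(f(x)). Computing each image: g(f(1)) = g(8) = 6, g(f(2)) = g(4) = 5, g(f(3)) = g(6) = 7, g(f(4)) = g(7) = 8, g(f(5)) = g(2) = 3, g(f(6)) = g(3) = 1, g(f(7)) = g(1) = 2, g(f(8)) = g(5) = 4, g(f(9)) = g(9) = 9.
Hence fg = [6 5 7 8 3 1 2 4 9].

6 5 7 8 3 1 2 4 9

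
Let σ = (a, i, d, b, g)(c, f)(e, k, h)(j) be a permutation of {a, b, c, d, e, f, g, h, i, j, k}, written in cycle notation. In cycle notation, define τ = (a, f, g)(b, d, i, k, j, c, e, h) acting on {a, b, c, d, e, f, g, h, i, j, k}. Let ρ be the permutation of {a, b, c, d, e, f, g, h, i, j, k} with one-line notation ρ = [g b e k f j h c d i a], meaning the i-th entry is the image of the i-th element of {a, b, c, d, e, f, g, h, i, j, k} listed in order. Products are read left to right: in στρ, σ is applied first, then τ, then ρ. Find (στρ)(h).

c

(στρ)(h) = ρ(τ(σ(h))). σ(h) = e, then τ(e) = h, then ρ(h) = c, so the result is c.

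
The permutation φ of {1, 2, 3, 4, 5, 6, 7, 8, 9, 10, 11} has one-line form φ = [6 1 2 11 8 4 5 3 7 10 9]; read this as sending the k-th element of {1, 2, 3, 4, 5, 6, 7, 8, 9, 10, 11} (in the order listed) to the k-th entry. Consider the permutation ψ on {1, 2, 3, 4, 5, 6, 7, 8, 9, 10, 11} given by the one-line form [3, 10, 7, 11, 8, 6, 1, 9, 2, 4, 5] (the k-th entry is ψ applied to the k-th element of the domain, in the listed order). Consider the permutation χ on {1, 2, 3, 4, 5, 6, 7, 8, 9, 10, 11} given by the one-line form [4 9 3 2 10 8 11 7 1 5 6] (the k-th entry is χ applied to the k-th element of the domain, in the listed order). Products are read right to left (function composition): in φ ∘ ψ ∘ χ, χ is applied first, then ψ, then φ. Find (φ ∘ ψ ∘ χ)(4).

Chase 4: χ(4) = 2; ψ(2) = 10; φ(10) = 10. Hence (φ ∘ ψ ∘ χ)(4) = 10.

10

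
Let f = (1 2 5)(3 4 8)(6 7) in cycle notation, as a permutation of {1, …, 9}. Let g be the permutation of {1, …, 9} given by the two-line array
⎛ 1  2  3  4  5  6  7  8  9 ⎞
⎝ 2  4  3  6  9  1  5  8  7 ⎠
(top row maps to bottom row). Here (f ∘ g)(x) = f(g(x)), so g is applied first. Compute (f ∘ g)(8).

3

g(8) = 8, then f(8) = 3; composing gives (f ∘ g)(8) = 3.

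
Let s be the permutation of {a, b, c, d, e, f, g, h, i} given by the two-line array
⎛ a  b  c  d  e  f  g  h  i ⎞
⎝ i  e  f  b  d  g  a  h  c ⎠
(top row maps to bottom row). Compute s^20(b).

d

Tracing b → e → … returns to b after 3 steps, so b lies in a 3-cycle (b e d).
Powers repeat with period 3 on this cycle, and 20 mod 3 = 2, so s^20(b) = s^2(b).
Stepping 2 places around the cycle: b → e → d.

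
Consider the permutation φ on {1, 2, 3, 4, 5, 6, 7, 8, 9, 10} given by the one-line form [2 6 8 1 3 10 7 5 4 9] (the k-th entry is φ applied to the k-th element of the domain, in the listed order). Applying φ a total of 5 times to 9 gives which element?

10

Tracing 9 → 4 → … returns to 9 after 6 steps, so 9 lies in a 6-cycle (1, 2, 6, 10, 9, 4).
Stepping 5 places around the cycle: 9 → 4 → 1 → 2 → 6 → 10.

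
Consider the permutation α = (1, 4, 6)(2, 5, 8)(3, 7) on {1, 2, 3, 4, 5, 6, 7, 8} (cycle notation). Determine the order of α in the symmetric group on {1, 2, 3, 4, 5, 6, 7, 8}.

6

The cycle type of α is (3, 3, 2).
The order is lcm(3, 3, 2) = 6.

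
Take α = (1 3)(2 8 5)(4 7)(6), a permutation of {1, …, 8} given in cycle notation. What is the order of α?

6

The disjoint cycles have lengths 3, 2, 2, 1.
Since disjoint cycles commute, ord(α) = lcm(3, 2, 2) = 6.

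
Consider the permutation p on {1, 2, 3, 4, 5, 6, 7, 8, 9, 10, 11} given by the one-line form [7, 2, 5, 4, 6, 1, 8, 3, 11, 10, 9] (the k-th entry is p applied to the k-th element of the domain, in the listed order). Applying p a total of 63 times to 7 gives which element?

5

Tracing 7 → 8 → … returns to 7 after 6 steps, so 7 lies in a 6-cycle (1, 7, 8, 3, 5, 6).
On a 6-cycle, p^6 is the identity, so p^63 = p^3 there (63 ≡ 3 mod 6).
Stepping 3 places around the cycle: 7 → 8 → 3 → 5.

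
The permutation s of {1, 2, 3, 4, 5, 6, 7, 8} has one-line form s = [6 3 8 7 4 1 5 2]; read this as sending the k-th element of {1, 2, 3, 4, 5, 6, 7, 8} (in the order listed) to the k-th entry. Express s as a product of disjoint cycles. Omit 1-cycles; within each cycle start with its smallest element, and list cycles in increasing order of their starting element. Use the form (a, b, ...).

Start at 1 and follow images: 1 → 6 → 1, giving the cycle (1, 6).
Repeating from the next unused element and collecting all non-trivial cycles gives (1, 6)(2, 3, 8)(4, 7, 5).

(1, 6)(2, 3, 8)(4, 7, 5)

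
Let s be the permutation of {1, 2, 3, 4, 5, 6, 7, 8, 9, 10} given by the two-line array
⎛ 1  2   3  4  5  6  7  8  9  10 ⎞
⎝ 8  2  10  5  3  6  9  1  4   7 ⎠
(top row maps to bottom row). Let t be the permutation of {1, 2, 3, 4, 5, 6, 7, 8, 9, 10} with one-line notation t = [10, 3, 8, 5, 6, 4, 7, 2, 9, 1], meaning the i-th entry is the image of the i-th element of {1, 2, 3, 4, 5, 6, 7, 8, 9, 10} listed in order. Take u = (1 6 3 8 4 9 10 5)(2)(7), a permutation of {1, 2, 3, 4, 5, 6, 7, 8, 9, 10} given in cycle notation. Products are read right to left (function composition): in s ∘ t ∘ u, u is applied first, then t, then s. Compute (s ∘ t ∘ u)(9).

Apply the permutations in order: u(9) = 10, then t(10) = 1, then s(1) = 8. So (s ∘ t ∘ u)(9) = 8.

8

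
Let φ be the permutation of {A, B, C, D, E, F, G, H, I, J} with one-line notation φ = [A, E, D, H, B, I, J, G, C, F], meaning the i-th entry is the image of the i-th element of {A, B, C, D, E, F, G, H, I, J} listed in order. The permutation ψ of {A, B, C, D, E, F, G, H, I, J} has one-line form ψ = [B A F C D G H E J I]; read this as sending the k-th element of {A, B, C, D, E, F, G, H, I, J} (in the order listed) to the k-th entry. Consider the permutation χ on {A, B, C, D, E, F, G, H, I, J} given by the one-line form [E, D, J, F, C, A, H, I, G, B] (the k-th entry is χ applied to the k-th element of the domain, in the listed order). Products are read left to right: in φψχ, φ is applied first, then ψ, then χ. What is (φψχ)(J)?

Chase J: φ(J) = F; ψ(F) = G; χ(G) = H. Hence (φψχ)(J) = H.

H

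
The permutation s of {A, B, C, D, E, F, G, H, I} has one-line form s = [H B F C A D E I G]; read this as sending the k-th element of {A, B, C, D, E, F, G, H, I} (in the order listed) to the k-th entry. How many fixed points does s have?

1

The fixed points (elements with s(x) = x) are {B}, so there is 1.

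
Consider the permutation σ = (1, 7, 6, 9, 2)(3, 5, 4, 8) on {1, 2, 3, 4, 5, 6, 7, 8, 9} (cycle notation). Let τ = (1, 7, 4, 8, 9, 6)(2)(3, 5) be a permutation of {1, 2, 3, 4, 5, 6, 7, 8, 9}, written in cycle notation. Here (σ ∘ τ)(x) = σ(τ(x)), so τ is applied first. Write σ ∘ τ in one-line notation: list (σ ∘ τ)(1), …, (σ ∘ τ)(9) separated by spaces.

(σ ∘ τ)(x) = σ(τ(x)). Computing each image: σ(τ(1)) = σ(7) = 6, σ(τ(2)) = σ(2) = 1, σ(τ(3)) = σ(5) = 4, σ(τ(4)) = σ(8) = 3, σ(τ(5)) = σ(3) = 5, σ(τ(6)) = σ(1) = 7, σ(τ(7)) = σ(4) = 8, σ(τ(8)) = σ(9) = 2, σ(τ(9)) = σ(6) = 9.
Hence σ ∘ τ = [6 1 4 3 5 7 8 2 9].

6 1 4 3 5 7 8 2 9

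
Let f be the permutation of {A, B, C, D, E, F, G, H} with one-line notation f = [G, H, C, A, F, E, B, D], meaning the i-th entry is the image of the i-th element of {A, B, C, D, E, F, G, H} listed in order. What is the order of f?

The disjoint-cycle form of f has cycle lengths 5, 2, 1.
The order of f is the least common multiple of its cycle lengths: lcm(5, 2) = 10.

10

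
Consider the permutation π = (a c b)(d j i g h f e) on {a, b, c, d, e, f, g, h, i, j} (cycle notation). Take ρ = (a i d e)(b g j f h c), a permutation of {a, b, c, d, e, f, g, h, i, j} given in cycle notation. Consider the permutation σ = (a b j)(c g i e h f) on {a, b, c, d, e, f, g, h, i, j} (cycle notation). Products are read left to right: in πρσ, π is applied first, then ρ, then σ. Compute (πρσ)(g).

Chase g: π(g) = h; ρ(h) = c; σ(c) = g. Hence (πρσ)(g) = g.

g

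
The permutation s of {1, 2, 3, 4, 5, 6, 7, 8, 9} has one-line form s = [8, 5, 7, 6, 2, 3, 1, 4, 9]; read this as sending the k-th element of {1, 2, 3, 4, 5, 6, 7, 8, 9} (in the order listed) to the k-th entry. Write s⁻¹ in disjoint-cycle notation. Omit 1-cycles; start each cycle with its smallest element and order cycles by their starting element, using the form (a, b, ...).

(1, 7, 3, 6, 4, 8)(2, 5)

First write s in disjoint cycles: (1, 8, 4, 6, 3, 7)(2, 5).
Reversing each cycle (and rotating so the smallest element leads) gives s⁻¹ = (1, 7, 3, 6, 4, 8)(2, 5).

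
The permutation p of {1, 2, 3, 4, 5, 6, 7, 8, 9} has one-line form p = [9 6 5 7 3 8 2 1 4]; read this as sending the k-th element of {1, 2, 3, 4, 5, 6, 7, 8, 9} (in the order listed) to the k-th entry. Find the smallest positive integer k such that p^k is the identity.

14

The disjoint-cycle form of p has cycle lengths 7, 2.
The order is lcm(7, 2) = 14.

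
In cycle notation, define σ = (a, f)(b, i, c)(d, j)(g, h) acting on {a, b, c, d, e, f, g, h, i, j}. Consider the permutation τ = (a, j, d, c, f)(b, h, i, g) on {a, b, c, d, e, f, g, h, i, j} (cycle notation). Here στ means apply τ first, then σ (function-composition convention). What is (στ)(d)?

(στ)(d) = σ(τ(d)). τ(d) = c, then σ(c) = b. So (στ)(d) = b.

b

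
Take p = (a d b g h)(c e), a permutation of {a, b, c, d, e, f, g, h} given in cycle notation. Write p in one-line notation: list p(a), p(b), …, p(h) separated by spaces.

Reading each image from the cycles: a↦d, b↦g, c↦e, d↦b, e↦c, f↦f, g↦h, h↦a.
So the one-line form is d g e b c f h a.

d g e b c f h a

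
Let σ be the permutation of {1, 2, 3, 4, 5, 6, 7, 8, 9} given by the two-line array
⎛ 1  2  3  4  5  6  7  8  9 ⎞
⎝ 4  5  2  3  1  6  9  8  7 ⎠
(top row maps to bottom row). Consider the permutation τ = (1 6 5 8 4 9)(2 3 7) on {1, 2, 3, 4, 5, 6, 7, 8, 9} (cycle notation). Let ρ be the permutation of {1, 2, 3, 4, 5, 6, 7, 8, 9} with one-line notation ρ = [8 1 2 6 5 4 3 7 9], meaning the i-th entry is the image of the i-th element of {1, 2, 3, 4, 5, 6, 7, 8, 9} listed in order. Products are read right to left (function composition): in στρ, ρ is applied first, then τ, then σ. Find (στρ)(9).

Apply the permutations in order: ρ(9) = 9, then τ(9) = 1, then σ(1) = 4. So (στρ)(9) = 4.

4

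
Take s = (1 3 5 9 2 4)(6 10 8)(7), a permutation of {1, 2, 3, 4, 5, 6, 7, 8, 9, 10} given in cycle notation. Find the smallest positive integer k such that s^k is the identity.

6

The disjoint cycles have lengths 6, 3, 1.
The order of s is the least common multiple of its cycle lengths: lcm(6, 3) = 6.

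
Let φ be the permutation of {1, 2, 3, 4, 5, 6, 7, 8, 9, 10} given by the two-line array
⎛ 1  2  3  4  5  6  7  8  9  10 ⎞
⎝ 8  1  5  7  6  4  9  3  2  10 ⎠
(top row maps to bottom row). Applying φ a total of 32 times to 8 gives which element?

Tracing 8 → 3 → … returns to 8 after 9 steps, so 8 lies in a 9-cycle (1, 8, 3, 5, 6, 4, 7, 9, 2).
On a 9-cycle, φ^9 is the identity, so φ^32 = φ^5 there (32 ≡ 5 mod 9).
Stepping 5 places around the cycle: 8 → 3 → 5 → 6 → 4 → 7.

7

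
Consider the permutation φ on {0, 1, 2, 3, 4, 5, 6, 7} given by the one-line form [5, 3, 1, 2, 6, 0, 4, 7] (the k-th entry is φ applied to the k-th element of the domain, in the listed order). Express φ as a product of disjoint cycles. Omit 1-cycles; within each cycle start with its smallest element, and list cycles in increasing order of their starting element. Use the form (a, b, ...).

Start at 0 and follow images: 0 → 5 → 0, giving the cycle (0, 5).
Repeating from the next unused element and collecting all non-trivial cycles gives (0, 5)(1, 3, 2)(4, 6).

(0, 5)(1, 3, 2)(4, 6)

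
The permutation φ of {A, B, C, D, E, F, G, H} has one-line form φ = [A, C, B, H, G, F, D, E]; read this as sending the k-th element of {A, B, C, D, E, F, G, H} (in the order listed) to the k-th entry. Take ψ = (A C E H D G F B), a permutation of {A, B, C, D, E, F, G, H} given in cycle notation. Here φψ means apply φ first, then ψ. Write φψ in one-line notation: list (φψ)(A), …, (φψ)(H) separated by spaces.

(φψ)(x) = ψ(φ(x)). Computing each image: ψ(φ(A)) = ψ(A) = C, ψ(φ(B)) = ψ(C) = E, ψ(φ(C)) = ψ(B) = A, ψ(φ(D)) = ψ(H) = D, ψ(φ(E)) = ψ(G) = F, ψ(φ(F)) = ψ(F) = B, ψ(φ(G)) = ψ(D) = G, ψ(φ(H)) = ψ(E) = H.
Hence φψ = [C E A D F B G H].

C E A D F B G H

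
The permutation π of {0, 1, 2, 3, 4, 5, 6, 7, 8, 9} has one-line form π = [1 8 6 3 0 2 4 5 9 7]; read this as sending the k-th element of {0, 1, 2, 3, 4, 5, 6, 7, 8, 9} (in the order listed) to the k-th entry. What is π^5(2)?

8

Tracing 2 → 6 → … returns to 2 after 9 steps, so 2 lies in a 9-cycle (0 1 8 9 7 5 2 6 4).
Advancing 5 steps from 2: 2 → 6 → 4 → 0 → 1 → 8.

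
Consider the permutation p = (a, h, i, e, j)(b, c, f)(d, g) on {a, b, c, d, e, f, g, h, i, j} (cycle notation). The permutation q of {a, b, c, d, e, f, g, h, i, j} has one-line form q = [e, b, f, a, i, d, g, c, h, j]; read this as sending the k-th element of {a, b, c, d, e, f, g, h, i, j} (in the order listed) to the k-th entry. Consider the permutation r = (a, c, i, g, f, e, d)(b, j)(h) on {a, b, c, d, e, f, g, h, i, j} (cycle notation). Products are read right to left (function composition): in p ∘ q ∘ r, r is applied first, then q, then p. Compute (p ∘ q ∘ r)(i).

Apply the permutations in order: r(i) = g, then q(g) = g, then p(g) = d. So (p ∘ q ∘ r)(i) = d.

d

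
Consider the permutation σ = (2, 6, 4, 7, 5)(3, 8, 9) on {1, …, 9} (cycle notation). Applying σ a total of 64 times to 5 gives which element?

5 lies in the 5-cycle (2, 6, 4, 7, 5).
Since the cycle has length 5, σ^64 acts on it the same as σ^4 (64 mod 5 = 4).
Advancing 4 steps from 5: 5 → 2 → 6 → 4 → 7.

7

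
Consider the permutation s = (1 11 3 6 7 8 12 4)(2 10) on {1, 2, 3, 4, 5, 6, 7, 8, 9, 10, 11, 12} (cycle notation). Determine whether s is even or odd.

The cycle lengths are 8, 2, 1, 1.
A cycle of length ℓ contributes ℓ−1 transpositions, so s is a product of 7 + 1 = 8 transpositions — even.

even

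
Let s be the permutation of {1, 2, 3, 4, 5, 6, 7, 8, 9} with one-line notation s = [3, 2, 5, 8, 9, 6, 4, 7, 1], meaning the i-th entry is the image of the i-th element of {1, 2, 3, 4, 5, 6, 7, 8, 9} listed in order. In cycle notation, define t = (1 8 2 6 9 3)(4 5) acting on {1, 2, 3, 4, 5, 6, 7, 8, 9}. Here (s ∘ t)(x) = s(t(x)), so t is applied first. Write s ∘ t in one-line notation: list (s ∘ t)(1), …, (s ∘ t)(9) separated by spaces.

(s ∘ t)(x) = s(t(x)). Computing each image: s(t(1)) = s(8) = 7, s(t(2)) = s(6) = 6, s(t(3)) = s(1) = 3, s(t(4)) = s(5) = 9, s(t(5)) = s(4) = 8, s(t(6)) = s(9) = 1, s(t(7)) = s(7) = 4, s(t(8)) = s(2) = 2, s(t(9)) = s(3) = 5.
Hence s ∘ t = [7 6 3 9 8 1 4 2 5].

7 6 3 9 8 1 4 2 5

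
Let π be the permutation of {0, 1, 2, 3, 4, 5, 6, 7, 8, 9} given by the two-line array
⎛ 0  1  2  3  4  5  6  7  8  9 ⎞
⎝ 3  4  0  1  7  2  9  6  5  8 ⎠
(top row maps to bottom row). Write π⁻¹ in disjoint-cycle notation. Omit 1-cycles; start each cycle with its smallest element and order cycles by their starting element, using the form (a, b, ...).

First write π in disjoint cycles: (0, 3, 1, 4, 7, 6, 9, 8, 5, 2).
Reversing each cycle (and rotating so the smallest element leads) gives π⁻¹ = (0, 2, 5, 8, 9, 6, 7, 4, 1, 3).

(0, 2, 5, 8, 9, 6, 7, 4, 1, 3)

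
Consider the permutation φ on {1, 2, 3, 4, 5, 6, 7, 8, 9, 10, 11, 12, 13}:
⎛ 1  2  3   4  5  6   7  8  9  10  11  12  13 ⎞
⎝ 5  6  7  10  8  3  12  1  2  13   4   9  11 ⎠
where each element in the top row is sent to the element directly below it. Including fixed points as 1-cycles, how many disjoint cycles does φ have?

The cycle decomposition is (1 5 8)(2 6 3 7 12 9)(4 10 13 11), which has 3 cycles (counting 1-cycles).

3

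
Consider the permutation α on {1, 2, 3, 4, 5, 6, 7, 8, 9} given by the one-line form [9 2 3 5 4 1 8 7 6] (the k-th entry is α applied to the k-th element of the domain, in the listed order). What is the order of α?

Decomposing into disjoint cycles gives cycle lengths 3, 2, 2, 1, 1.
Since disjoint cycles commute, ord(α) = lcm(3, 2, 2) = 6.

6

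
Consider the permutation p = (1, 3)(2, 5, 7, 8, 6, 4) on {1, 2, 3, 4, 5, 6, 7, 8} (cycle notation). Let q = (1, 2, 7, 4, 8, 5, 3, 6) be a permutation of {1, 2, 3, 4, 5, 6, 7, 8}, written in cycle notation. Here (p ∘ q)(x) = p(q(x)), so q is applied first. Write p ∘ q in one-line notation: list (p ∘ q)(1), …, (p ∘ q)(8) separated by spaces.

5 8 4 6 1 3 2 7

(p ∘ q)(x) = p(q(x)). Computing each image: p(q(1)) = p(2) = 5, p(q(2)) = p(7) = 8, p(q(3)) = p(6) = 4, p(q(4)) = p(8) = 6, p(q(5)) = p(3) = 1, p(q(6)) = p(1) = 3, p(q(7)) = p(4) = 2, p(q(8)) = p(5) = 7.
Hence p ∘ q = [5 8 4 6 1 3 2 7].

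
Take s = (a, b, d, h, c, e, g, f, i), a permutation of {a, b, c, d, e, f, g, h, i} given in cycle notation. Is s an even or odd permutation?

The cycle lengths are 9.
A cycle is odd iff its length is even; s has 0 even-length cycles, so sgn(s) = (−1)^0 and s is even.

even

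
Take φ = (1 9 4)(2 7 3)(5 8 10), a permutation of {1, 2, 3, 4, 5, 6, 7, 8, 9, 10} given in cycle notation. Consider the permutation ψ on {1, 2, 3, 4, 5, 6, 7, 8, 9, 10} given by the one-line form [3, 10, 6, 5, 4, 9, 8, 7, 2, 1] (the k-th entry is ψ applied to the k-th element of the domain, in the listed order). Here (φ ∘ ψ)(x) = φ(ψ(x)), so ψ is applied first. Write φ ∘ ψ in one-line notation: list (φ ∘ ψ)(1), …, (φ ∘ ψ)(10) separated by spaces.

Chase each element through ψ then φ: 1 → 3 → 2; 2 → 10 → 5; 3 → 6 → 6; 4 → 5 → 8; 5 → 4 → 1; 6 → 9 → 4; 7 → 8 → 10; 8 → 7 → 3; 9 → 2 → 7; 10 → 1 → 9.
So φ ∘ ψ in one-line form is 2 5 6 8 1 4 10 3 7 9.

2 5 6 8 1 4 10 3 7 9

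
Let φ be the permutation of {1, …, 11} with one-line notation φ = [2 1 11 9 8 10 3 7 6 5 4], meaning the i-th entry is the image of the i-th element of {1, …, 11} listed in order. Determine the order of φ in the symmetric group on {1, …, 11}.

Writing φ as disjoint cycles, the cycle lengths are 9, 2.
The order is lcm(9, 2) = 18.

18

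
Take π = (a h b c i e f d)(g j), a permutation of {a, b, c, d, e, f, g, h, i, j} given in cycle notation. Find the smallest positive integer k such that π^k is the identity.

8

The disjoint cycles have lengths 8, 2.
Since disjoint cycles commute, ord(π) = lcm(8, 2) = 8.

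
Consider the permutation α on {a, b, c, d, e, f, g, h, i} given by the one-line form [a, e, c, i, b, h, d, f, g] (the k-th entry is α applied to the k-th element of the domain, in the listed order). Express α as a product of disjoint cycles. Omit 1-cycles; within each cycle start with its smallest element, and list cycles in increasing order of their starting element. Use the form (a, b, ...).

(b, e)(d, i, g)(f, h)

Start at b and follow images: b → e → b, giving the cycle (b, e).
Repeating from the next unused element and collecting all non-trivial cycles gives (b, e)(d, i, g)(f, h).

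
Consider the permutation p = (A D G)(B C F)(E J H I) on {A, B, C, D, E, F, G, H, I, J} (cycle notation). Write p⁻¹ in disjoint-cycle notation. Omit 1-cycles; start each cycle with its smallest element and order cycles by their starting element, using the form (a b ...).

(A G D)(B F C)(E I H J)

The inverse reverses each cycle.
Reversing each cycle of p and rotating so the smallest element leads gives (A G D)(B F C)(E I H J).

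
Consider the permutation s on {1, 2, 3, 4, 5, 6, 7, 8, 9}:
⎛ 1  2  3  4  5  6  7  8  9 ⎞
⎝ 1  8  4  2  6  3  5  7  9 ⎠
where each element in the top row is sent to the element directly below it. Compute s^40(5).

8

Tracing 5 → 6 → … returns to 5 after 7 steps, so 5 lies in a 7-cycle (2, 8, 7, 5, 6, 3, 4).
Since the cycle has length 7, s^40 acts on it the same as s^5 (40 mod 7 = 5).
Stepping 5 places around the cycle: 5 → 6 → 3 → 4 → 2 → 8.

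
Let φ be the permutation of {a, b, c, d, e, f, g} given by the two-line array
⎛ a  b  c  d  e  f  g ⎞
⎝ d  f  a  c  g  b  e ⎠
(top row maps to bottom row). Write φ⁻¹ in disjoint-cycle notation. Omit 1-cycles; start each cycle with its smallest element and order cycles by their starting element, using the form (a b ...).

The cycle decomposition of φ is (a d c)(b f)(e g).
Reversing each cycle (and rotating so the smallest element leads) gives φ⁻¹ = (a c d)(b f)(e g).

(a c d)(b f)(e g)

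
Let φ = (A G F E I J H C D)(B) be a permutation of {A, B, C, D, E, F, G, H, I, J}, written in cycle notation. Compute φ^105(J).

F

J lies in the 9-cycle (A G F E I J H C D).
On a 9-cycle, φ^9 is the identity, so φ^105 = φ^6 there (105 ≡ 6 mod 9).
Advancing 6 steps from J: J → H → C → D → A → G → F.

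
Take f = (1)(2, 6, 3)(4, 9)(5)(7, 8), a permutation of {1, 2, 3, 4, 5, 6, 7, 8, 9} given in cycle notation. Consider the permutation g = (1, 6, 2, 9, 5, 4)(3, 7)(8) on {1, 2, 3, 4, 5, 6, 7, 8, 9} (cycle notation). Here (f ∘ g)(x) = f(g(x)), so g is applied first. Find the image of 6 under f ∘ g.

6

First apply g: g(6) = 2, then f(2) = 6. Thus (f ∘ g)(6) = 6.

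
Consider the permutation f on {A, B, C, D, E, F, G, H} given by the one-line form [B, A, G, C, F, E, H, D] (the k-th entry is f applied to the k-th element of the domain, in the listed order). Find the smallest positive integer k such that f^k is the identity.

Decomposing into disjoint cycles gives cycle lengths 4, 2, 2.
The order is lcm(4, 2, 2) = 4.

4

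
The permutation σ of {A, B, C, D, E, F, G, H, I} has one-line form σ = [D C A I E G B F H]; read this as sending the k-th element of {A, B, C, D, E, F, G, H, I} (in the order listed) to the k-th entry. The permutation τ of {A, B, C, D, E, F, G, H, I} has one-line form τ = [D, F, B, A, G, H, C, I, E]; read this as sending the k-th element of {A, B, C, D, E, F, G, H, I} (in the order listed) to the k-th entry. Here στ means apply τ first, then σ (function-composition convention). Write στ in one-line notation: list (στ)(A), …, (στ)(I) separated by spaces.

I G C D B F A H E

For each element, apply τ then σ: A → D → I; B → F → G; C → B → C; D → A → D; E → G → B; F → H → F; G → C → A; H → I → H; I → E → E.
Collecting the images, στ = [I G C D B F A H E].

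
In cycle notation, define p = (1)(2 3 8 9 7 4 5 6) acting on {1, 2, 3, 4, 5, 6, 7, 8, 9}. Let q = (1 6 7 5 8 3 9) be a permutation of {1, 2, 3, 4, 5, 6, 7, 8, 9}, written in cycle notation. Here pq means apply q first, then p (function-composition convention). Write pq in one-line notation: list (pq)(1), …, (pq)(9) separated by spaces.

2 3 7 5 9 4 6 8 1

(pq)(x) = p(q(x)). Computing each image: p(q(1)) = p(6) = 2, p(q(2)) = p(2) = 3, p(q(3)) = p(9) = 7, p(q(4)) = p(4) = 5, p(q(5)) = p(8) = 9, p(q(6)) = p(7) = 4, p(q(7)) = p(5) = 6, p(q(8)) = p(3) = 8, p(q(9)) = p(1) = 1.
Hence pq = [2 3 7 5 9 4 6 8 1].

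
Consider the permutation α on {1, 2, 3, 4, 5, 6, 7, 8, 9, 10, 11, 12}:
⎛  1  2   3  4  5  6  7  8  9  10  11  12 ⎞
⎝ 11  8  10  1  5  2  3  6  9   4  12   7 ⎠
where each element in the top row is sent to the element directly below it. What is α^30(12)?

3

Tracing 12 → 7 → … returns to 12 after 7 steps, so 12 lies in a 7-cycle (1, 11, 12, 7, 3, 10, 4).
Since the cycle has length 7, α^30 acts on it the same as α^2 (30 mod 7 = 2).
Stepping 2 places around the cycle: 12 → 7 → 3.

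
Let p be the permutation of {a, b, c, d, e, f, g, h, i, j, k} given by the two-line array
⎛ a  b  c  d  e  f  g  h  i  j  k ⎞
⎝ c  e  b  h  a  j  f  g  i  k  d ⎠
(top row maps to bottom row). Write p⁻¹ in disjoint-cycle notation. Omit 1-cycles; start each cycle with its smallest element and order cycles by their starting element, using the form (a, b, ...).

(a, e, b, c)(d, k, j, f, g, h)

The cycle decomposition of p is (a, c, b, e)(d, h, g, f, j, k).
Reversing each cycle (and rotating so the smallest element leads) gives p⁻¹ = (a, e, b, c)(d, k, j, f, g, h).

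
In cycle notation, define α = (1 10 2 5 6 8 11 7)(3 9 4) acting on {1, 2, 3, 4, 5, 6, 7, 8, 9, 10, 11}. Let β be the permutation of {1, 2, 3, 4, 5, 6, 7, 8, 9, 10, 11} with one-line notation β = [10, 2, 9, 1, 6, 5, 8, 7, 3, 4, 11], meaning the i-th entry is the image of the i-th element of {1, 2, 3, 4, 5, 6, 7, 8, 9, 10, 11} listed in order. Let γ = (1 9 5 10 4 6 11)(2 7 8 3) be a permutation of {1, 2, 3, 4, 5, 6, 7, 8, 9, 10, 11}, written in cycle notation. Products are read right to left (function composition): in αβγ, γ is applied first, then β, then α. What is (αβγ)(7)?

1

Chase 7: γ(7) = 8; β(8) = 7; α(7) = 1. Hence (αβγ)(7) = 1.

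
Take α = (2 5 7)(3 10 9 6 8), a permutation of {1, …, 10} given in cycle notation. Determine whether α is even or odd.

even

The cycle lengths are 5, 3, 1, 1.
A cycle is odd iff its length is even; α has 0 even-length cycles, so sgn(α) = (−1)^0 and α is even.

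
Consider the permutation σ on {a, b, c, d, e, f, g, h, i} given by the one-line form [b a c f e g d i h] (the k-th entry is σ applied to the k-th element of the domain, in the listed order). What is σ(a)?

a is element number 1 of the domain, and entry number 1 of the one-line form is b, so σ(a) = b.

b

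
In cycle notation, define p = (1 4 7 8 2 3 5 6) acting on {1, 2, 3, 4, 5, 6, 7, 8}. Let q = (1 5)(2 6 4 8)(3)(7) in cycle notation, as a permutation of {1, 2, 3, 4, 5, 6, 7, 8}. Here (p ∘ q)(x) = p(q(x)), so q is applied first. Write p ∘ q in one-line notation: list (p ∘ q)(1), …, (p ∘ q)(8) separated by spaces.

6 1 5 2 4 7 8 3

For each element, apply q then p: 1 → 5 → 6; 2 → 6 → 1; 3 → 3 → 5; 4 → 8 → 2; 5 → 1 → 4; 6 → 4 → 7; 7 → 7 → 8; 8 → 2 → 3.
Collecting the images, p ∘ q = [6 1 5 2 4 7 8 3].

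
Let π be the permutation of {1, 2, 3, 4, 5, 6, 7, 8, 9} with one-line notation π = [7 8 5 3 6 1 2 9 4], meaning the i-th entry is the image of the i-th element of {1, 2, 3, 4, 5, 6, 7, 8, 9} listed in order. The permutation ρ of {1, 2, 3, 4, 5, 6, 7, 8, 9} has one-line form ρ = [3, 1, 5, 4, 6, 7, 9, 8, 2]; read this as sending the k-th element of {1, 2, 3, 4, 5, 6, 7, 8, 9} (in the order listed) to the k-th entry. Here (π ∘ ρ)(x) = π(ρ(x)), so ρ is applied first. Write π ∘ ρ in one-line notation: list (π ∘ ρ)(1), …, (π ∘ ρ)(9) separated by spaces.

For each element, apply ρ then π: 1 → 3 → 5; 2 → 1 → 7; 3 → 5 → 6; 4 → 4 → 3; 5 → 6 → 1; 6 → 7 → 2; 7 → 9 → 4; 8 → 8 → 9; 9 → 2 → 8.
Collecting the images, π ∘ ρ = [5 7 6 3 1 2 4 9 8].

5 7 6 3 1 2 4 9 8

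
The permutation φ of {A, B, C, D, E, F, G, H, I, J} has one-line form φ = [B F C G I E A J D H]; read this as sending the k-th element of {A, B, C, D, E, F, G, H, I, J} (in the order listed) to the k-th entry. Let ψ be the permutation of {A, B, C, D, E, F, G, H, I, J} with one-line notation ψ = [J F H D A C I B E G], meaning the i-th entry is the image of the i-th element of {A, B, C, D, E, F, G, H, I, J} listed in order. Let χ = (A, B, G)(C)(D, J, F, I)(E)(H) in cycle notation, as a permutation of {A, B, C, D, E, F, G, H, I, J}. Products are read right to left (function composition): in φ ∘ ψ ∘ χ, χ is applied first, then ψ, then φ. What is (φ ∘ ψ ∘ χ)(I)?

G

Chase I: χ(I) = D; ψ(D) = D; φ(D) = G. Hence (φ ∘ ψ ∘ χ)(I) = G.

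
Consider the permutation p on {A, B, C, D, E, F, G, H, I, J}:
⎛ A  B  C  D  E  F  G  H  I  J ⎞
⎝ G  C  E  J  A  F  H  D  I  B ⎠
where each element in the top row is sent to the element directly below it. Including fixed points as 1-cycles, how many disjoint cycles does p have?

3

The cycle decomposition is (A G H D J B C E)(F)(I), which has 3 cycles (counting 1-cycles).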